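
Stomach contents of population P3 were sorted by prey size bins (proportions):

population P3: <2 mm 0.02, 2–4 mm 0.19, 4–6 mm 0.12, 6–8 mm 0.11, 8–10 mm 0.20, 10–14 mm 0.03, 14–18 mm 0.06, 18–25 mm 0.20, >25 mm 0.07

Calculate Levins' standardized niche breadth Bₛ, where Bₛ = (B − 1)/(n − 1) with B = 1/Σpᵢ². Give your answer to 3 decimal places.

Σpᵢ² = 0.02² + 0.19² + 0.12² + 0.11² + 0.20² + 0.03² + 0.06² + 0.20² + 0.07² = 0.0004 + 0.0361 + 0.0144 + 0.0121 + 0.0400 + 0.0009 + 0.0036 + 0.0400 + 0.0049 = 0.1524
B = 1 / 0.1524 = 6.56168
Bₛ = (B − 1)/(n − 1) = (6.56168 − 1)/(9 − 1) = 5.56168/8 = 0.69521

0.695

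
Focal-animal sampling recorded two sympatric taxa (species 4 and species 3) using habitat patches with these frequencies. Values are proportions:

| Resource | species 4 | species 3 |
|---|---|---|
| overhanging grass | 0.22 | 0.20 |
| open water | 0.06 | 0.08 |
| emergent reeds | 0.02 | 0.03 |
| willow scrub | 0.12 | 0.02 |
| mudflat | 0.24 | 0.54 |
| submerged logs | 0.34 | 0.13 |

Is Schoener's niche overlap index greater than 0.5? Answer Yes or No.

Σ|p₁ᵢ − p₂ᵢ| = 0.02 + 0.02 + 0.01 + 0.10 + 0.30 + 0.21 = 0.66
D = 1 − ½ × 0.66 = 1 − 0.330 = 0.6700
D = 0.6700 > 0.5 → Yes.

Yes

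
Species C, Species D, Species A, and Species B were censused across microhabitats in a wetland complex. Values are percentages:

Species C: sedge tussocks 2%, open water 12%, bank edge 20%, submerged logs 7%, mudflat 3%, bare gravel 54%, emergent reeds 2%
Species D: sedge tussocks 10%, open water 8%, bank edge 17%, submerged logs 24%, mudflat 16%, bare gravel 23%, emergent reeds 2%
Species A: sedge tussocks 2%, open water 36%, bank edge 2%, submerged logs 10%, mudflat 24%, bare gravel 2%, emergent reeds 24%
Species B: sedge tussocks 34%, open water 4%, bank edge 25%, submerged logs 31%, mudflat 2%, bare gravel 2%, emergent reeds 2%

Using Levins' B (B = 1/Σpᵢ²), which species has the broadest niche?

Convert percentages to proportions (divide by 100).
Σp_Cᵢ² = 0.02² + 0.12² + 0.20² + 0.07² + 0.03² + 0.54² + 0.02² = 0.0004 + 0.0144 + 0.0400 + 0.0049 + 0.0009 + 0.2916 + 0.0004 = 0.3526
B_C = 1 / 0.3526 = 2.8361
Σp_Dᵢ² = 0.10² + 0.08² + 0.17² + 0.24² + 0.16² + 0.23² + 0.02² = 0.0100 + 0.0064 + 0.0289 + 0.0576 + 0.0256 + 0.0529 + 0.0004 = 0.1818
B_D = 1 / 0.1818 = 5.5006
Σp_Aᵢ² = 0.02² + 0.36² + 0.02² + 0.10² + 0.24² + 0.02² + 0.24² = 0.0004 + 0.1296 + 0.0004 + 0.0100 + 0.0576 + 0.0004 + 0.0576 = 0.2560
B_A = 1 / 0.2560 = 3.9063
Σp_Bᵢ² = 0.34² + 0.04² + 0.25² + 0.31² + 0.02² + 0.02² + 0.02² = 0.1156 + 0.0016 + 0.0625 + 0.0961 + 0.0004 + 0.0004 + 0.0004 = 0.2770
B_B = 1 / 0.2770 = 3.6101
Highest B → broadest niche (most generalist): Species D (B = 5.50).

Species D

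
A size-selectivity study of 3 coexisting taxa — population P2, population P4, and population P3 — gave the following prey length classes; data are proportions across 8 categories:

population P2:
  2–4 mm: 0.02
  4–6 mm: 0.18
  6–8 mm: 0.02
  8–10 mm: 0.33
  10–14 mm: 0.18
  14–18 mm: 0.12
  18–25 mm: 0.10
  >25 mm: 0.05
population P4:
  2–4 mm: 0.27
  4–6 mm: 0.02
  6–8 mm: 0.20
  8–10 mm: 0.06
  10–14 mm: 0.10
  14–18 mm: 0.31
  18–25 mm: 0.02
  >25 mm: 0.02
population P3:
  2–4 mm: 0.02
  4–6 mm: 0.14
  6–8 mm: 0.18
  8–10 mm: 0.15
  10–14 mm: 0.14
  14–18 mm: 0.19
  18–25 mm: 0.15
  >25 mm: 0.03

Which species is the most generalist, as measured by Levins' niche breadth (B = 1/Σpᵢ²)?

Σp_P2ᵢ² = 0.02² + 0.18² + 0.02² + 0.33² + 0.18² + 0.12² + 0.10² + 0.05² = 0.0004 + 0.0324 + 0.0004 + 0.1089 + 0.0324 + 0.0144 + 0.0100 + 0.0025 = 0.2014
B_P2 = 1 / 0.2014 = 4.9652
Σp_P4ᵢ² = 0.27² + 0.02² + 0.20² + 0.06² + 0.10² + 0.31² + 0.02² + 0.02² = 0.0729 + 0.0004 + 0.0400 + 0.0036 + 0.0100 + 0.0961 + 0.0004 + 0.0004 = 0.2238
B_P4 = 1 / 0.2238 = 4.4683
Σp_P3ᵢ² = 0.02² + 0.14² + 0.18² + 0.15² + 0.14² + 0.19² + 0.15² + 0.03² = 0.0004 + 0.0196 + 0.0324 + 0.0225 + 0.0196 + 0.0361 + 0.0225 + 0.0009 = 0.1540
B_P3 = 1 / 0.1540 = 6.4935
Highest B → broadest niche (most generalist): population P3 (B = 6.49).

population P3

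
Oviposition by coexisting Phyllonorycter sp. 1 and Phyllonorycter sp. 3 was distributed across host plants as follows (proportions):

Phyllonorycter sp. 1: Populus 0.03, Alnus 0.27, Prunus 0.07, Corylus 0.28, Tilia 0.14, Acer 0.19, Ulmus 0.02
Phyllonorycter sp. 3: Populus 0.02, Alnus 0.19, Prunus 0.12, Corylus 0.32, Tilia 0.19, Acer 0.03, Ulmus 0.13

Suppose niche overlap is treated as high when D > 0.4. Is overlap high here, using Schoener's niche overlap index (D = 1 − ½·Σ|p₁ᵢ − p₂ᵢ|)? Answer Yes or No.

Yes

Σ|p₁ᵢ − p₂ᵢ| = 0.01 + 0.08 + 0.05 + 0.04 + 0.05 + 0.16 + 0.11 = 0.50
D = 1 − ½ × 0.50 = 1 − 0.250 = 0.7500
D = 0.7500 > 0.4 → Yes.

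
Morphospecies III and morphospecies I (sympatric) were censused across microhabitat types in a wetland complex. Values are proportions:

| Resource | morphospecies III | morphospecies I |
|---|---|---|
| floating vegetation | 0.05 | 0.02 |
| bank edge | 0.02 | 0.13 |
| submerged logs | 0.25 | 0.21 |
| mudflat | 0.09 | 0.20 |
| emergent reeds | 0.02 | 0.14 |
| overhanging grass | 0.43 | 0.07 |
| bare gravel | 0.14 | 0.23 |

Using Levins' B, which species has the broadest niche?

morphospecies I

Σp_IIIᵢ² = 0.05² + 0.02² + 0.25² + 0.09² + 0.02² + 0.43² + 0.14² = 0.0025 + 0.0004 + 0.0625 + 0.0081 + 0.0004 + 0.1849 + 0.0196 = 0.2784
B_III = 1 / 0.2784 = 3.5920
Σp_Iᵢ² = 0.02² + 0.13² + 0.21² + 0.20² + 0.14² + 0.07² + 0.23² = 0.0004 + 0.0169 + 0.0441 + 0.0400 + 0.0196 + 0.0049 + 0.0529 = 0.1788
B_I = 1 / 0.1788 = 5.5928
Highest B → broadest niche (most generalist): morphospecies I (B = 5.59).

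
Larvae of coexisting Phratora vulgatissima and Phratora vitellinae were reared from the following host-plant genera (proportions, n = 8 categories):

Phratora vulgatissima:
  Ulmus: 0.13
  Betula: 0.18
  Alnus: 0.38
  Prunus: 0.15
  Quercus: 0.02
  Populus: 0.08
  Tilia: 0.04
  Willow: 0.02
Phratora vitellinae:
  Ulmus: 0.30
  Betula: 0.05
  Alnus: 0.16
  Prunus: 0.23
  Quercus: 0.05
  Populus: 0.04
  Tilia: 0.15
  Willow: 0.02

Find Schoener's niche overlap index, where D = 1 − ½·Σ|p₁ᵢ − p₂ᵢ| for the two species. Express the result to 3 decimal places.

Σ|p₁ᵢ − p₂ᵢ| = 0.17 + 0.13 + 0.22 + 0.08 + 0.03 + 0.04 + 0.11 + 0.00 = 0.78
D = 1 − ½ × 0.78 = 1 − 0.390 = 0.61000

0.610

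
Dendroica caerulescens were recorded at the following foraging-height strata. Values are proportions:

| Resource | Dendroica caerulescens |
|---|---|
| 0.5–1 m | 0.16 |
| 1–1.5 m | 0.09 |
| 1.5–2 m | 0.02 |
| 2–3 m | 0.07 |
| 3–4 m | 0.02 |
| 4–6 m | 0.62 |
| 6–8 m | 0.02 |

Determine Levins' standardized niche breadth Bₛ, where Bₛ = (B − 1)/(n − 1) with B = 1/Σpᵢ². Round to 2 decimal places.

0.23

Σpᵢ² = 0.16² + 0.09² + 0.02² + 0.07² + 0.02² + 0.62² + 0.02² = 0.0256 + 0.0081 + 0.0004 + 0.0049 + 0.0004 + 0.3844 + 0.0004 = 0.4242
B = 1 / 0.4242 = 2.3574
Bₛ = (B − 1)/(n − 1) = (2.3574 − 1)/(7 − 1) = 1.3574/6 = 0.2262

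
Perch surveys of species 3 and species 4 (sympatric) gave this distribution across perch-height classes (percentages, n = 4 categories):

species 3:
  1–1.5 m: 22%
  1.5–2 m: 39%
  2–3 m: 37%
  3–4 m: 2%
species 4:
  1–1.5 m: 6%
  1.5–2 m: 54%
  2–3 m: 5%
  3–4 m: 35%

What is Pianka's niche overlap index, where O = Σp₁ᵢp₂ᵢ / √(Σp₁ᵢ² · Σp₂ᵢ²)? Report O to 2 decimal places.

Convert percentages to proportions (divide by 100).
Σ p₁ᵢp₂ᵢ = 0.0132 + 0.2106 + 0.0185 + 0.0070 = 0.2493
Σp_1ᵢ² = 0.22² + 0.39² + 0.37² + 0.02² = 0.0484 + 0.1521 + 0.1369 + 0.0004 = 0.3378
Σp_2ᵢ² = 0.06² + 0.54² + 0.05² + 0.35² = 0.0036 + 0.2916 + 0.0025 + 0.1225 = 0.4202
O = 0.2493 / √(0.3378 × 0.4202) = 0.2493 / 0.37675 = 0.6617

0.66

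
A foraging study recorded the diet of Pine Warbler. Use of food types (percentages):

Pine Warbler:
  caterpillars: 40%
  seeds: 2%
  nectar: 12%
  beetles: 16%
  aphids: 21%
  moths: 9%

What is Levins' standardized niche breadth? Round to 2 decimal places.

0.59

Convert percentages to proportions (divide by 100).
Σpᵢ² = 0.40² + 0.02² + 0.12² + 0.16² + 0.21² + 0.09² = 0.1600 + 0.0004 + 0.0144 + 0.0256 + 0.0441 + 0.0081 = 0.2526
B = 1 / 0.2526 = 3.9588
Bₛ = (B − 1)/(n − 1) = (3.9588 − 1)/(6 − 1) = 2.9588/5 = 0.5918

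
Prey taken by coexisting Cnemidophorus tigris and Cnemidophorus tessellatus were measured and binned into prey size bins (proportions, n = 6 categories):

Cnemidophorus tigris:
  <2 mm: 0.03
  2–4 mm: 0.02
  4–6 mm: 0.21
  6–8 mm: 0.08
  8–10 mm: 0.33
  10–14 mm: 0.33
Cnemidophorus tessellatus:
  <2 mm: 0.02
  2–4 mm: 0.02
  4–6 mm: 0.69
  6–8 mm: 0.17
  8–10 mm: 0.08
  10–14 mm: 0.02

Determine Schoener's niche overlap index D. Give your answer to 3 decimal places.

Σ|p₁ᵢ − p₂ᵢ| = 0.01 + 0.00 + 0.48 + 0.09 + 0.25 + 0.31 = 1.14
D = 1 − ½ × 1.14 = 1 − 0.570 = 0.43000

0.430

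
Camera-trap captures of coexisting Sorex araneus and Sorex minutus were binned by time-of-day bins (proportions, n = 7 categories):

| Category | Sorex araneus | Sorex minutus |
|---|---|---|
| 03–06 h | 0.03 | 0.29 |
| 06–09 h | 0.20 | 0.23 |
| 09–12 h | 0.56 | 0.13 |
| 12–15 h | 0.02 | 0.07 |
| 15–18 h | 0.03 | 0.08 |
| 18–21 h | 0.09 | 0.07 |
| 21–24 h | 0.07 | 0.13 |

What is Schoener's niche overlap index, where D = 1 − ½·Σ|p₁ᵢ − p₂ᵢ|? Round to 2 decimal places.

0.55

Σ|p₁ᵢ − p₂ᵢ| = 0.26 + 0.03 + 0.43 + 0.05 + 0.05 + 0.02 + 0.06 = 0.90
D = 1 − ½ × 0.90 = 1 − 0.450 = 0.5500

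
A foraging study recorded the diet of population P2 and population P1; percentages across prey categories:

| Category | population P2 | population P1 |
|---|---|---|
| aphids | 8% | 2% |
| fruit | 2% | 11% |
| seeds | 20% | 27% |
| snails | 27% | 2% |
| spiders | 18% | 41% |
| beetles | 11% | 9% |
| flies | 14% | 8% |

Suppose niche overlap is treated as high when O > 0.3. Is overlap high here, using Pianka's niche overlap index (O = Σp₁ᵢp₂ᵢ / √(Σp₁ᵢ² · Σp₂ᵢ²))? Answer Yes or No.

Convert percentages to proportions (divide by 100).
Σ p₁ᵢp₂ᵢ = 0.0016 + 0.0022 + 0.0540 + 0.0054 + 0.0738 + 0.0099 + 0.0112 = 0.1581
Σp_1ᵢ² = 0.08² + 0.02² + 0.20² + 0.27² + 0.18² + 0.11² + 0.14² = 0.0064 + 0.0004 + 0.0400 + 0.0729 + 0.0324 + 0.0121 + 0.0196 = 0.1838
Σp_2ᵢ² = 0.02² + 0.11² + 0.27² + 0.02² + 0.41² + 0.09² + 0.08² = 0.0004 + 0.0121 + 0.0729 + 0.0004 + 0.1681 + 0.0081 + 0.0064 = 0.2684
O = 0.1581 / √(0.1838 × 0.2684) = 0.1581 / 0.22211 = 0.7118
O = 0.7118 > 0.3 → Yes.

Yes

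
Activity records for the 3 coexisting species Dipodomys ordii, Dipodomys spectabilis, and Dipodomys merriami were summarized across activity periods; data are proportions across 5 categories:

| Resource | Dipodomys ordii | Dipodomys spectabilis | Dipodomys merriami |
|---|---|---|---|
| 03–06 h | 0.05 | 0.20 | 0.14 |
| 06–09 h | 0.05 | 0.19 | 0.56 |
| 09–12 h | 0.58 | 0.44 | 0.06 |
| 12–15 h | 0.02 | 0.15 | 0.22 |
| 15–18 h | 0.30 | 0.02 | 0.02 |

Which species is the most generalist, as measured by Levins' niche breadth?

Dipodomys spectabilis

Σp_ordiᵢ² = 0.05² + 0.05² + 0.58² + 0.02² + 0.30² = 0.0025 + 0.0025 + 0.3364 + 0.0004 + 0.0900 = 0.4318
B_ordi = 1 / 0.4318 = 2.3159
Σp_specᵢ² = 0.20² + 0.19² + 0.44² + 0.15² + 0.02² = 0.0400 + 0.0361 + 0.1936 + 0.0225 + 0.0004 = 0.2926
B_spec = 1 / 0.2926 = 3.4176
Σp_merrᵢ² = 0.14² + 0.56² + 0.06² + 0.22² + 0.02² = 0.0196 + 0.3136 + 0.0036 + 0.0484 + 0.0004 = 0.3856
B_merr = 1 / 0.3856 = 2.5934
Highest B → broadest niche (most generalist): Dipodomys spectabilis (B = 3.42).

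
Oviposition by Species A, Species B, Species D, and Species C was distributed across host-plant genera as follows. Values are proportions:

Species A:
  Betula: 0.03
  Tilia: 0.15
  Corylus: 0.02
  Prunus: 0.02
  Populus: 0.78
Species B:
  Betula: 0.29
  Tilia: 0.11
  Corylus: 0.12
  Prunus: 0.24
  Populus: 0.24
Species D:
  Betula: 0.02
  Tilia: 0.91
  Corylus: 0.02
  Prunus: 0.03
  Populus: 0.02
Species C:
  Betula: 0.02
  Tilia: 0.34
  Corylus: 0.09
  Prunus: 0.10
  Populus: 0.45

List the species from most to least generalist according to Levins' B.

Σp_Aᵢ² = 0.03² + 0.15² + 0.02² + 0.02² + 0.78² = 0.0009 + 0.0225 + 0.0004 + 0.0004 + 0.6084 = 0.6326
B_A = 1 / 0.6326 = 1.5808
Σp_Bᵢ² = 0.29² + 0.11² + 0.12² + 0.24² + 0.24² = 0.0841 + 0.0121 + 0.0144 + 0.0576 + 0.0576 = 0.2258
B_B = 1 / 0.2258 = 4.4287
Σp_Dᵢ² = 0.02² + 0.91² + 0.02² + 0.03² + 0.02² = 0.0004 + 0.8281 + 0.0004 + 0.0009 + 0.0004 = 0.8302
B_D = 1 / 0.8302 = 1.2045
Σp_Cᵢ² = 0.02² + 0.34² + 0.09² + 0.10² + 0.45² = 0.0004 + 0.1156 + 0.0081 + 0.0100 + 0.2025 = 0.3366
B_C = 1 / 0.3366 = 2.9709
Ranking by B (broadest → narrowest): Species B (4.43) > Species C (2.97) > Species A (1.58) > Species D (1.20)

Species B > Species C > Species A > Species D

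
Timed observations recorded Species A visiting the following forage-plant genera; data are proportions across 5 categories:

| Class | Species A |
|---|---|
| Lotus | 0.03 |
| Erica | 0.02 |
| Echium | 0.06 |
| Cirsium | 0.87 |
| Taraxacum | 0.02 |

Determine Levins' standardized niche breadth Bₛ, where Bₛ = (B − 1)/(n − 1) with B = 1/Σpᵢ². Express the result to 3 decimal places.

Σpᵢ² = 0.03² + 0.02² + 0.06² + 0.87² + 0.02² = 0.0009 + 0.0004 + 0.0036 + 0.7569 + 0.0004 = 0.7622
B = 1 / 0.7622 = 1.31199
Bₛ = (B − 1)/(n − 1) = (1.31199 − 1)/(5 − 1) = 0.31199/4 = 0.07800

0.078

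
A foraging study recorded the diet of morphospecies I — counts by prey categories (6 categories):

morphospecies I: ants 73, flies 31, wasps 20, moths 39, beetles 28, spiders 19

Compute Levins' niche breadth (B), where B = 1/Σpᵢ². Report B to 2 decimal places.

Proportions for morphospecies I (n=210): 73/210=0.3476, 31/210=0.1476, 20/210=0.0952, 39/210=0.1857, 28/210=0.1333, 19/210=0.0905
Σpᵢ² = 0.3476² + 0.1476² + 0.0952² + 0.1857² + 0.1333² + 0.0905² = 0.120826 + 0.021786 + 0.009063 + 0.034484 + 0.017769 + 0.008190 = 0.212118
B = 1 / 0.212118 = 4.7144

4.71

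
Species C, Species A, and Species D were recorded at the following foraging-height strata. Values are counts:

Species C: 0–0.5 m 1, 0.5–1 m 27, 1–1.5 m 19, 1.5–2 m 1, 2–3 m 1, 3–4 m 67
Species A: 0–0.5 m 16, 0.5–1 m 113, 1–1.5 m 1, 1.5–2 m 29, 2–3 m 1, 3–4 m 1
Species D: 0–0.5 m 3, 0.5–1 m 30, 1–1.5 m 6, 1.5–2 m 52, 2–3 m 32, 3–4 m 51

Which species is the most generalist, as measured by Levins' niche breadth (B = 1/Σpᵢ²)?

Species D

Proportions for Species C (n=116): 1/116=0.0086, 27/116=0.2328, 19/116=0.1638, 1/116=0.0086, 1/116=0.0086, 67/116=0.5776
Proportions for Species A (n=161): 16/161=0.0994, 113/161=0.7019, 1/161=0.0062, 29/161=0.1801, 1/161=0.0062, 1/161=0.0062
Proportions for Species D (n=174): 3/174=0.0172, 30/174=0.1724, 6/174=0.0345, 52/174=0.2989, 32/174=0.1839, 51/174=0.2931
Σp_Cᵢ² = 0.0086² + 0.2328² + 0.1638² + 0.0086² + 0.0086² + 0.5776² = 0.000074 + 0.054196 + 0.026830 + 0.000074 + 0.000074 + 0.333622 = 0.414870
B_C = 1 / 0.414870 = 2.4104
Σp_Aᵢ² = 0.0994² + 0.7019² + 0.0062² + 0.1801² + 0.0062² + 0.0062² = 0.009880 + 0.492664 + 0.000038 + 0.032436 + 0.000038 + 0.000038 = 0.535094
B_A = 1 / 0.535094 = 1.8688
Σp_Dᵢ² = 0.0172² + 0.1724² + 0.0345² + 0.2989² + 0.1839² + 0.2931² = 0.000296 + 0.029722 + 0.001190 + 0.089341 + 0.033819 + 0.085908 = 0.240276
B_D = 1 / 0.240276 = 4.1619
Highest B → broadest niche (most generalist): Species D (B = 4.16).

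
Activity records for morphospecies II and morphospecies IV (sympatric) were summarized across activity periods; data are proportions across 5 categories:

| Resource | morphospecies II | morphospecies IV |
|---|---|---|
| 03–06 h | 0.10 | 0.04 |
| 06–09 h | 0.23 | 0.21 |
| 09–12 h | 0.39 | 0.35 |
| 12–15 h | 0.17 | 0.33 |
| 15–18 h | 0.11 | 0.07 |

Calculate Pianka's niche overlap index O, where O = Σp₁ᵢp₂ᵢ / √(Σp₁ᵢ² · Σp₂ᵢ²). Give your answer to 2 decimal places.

0.94

Σ p₁ᵢp₂ᵢ = 0.0040 + 0.0483 + 0.1365 + 0.0561 + 0.0077 = 0.2526
Σp_1ᵢ² = 0.10² + 0.23² + 0.39² + 0.17² + 0.11² = 0.0100 + 0.0529 + 0.1521 + 0.0289 + 0.0121 = 0.2560
Σp_2ᵢ² = 0.04² + 0.21² + 0.35² + 0.33² + 0.07² = 0.0016 + 0.0441 + 0.1225 + 0.1089 + 0.0049 = 0.2820
O = 0.2526 / √(0.2560 × 0.2820) = 0.2526 / 0.26869 = 0.9401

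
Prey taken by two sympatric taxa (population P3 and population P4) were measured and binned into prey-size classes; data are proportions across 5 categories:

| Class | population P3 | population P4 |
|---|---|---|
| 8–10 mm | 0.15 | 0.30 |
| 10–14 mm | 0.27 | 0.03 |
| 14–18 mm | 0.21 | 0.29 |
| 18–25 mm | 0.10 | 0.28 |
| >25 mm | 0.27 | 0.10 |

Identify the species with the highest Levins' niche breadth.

population P3

Σp_P3ᵢ² = 0.15² + 0.27² + 0.21² + 0.10² + 0.27² = 0.0225 + 0.0729 + 0.0441 + 0.0100 + 0.0729 = 0.2224
B_P3 = 1 / 0.2224 = 4.4964
Σp_P4ᵢ² = 0.30² + 0.03² + 0.29² + 0.28² + 0.10² = 0.0900 + 0.0009 + 0.0841 + 0.0784 + 0.0100 = 0.2634
B_P4 = 1 / 0.2634 = 3.7965
Highest B → broadest niche (most generalist): population P3 (B = 4.50).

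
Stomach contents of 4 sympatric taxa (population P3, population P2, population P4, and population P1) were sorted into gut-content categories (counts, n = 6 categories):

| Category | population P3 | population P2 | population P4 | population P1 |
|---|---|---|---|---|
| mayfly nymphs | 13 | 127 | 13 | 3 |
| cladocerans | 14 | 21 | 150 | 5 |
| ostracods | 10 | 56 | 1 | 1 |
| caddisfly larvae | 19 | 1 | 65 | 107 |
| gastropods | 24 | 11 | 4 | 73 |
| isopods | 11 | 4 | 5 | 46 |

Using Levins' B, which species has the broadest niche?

Proportions for population P3 (n=91): 13/91=0.1429, 14/91=0.1538, 10/91=0.1099, 19/91=0.2088, 24/91=0.2637, 11/91=0.1209
Proportions for population P2 (n=220): 127/220=0.5773, 21/220=0.0955, 56/220=0.2545, 1/220=0.0045, 11/220=0.0500, 4/220=0.0182
Proportions for population P4 (n=238): 13/238=0.0546, 150/238=0.6303, 1/238=0.0042, 65/238=0.2731, 4/238=0.0168, 5/238=0.0210
Proportions for population P1 (n=235): 3/235=0.0128, 5/235=0.0213, 1/235=0.0043, 107/235=0.4553, 73/235=0.3106, 46/235=0.1957
Σp_P3ᵢ² = 0.1429² + 0.1538² + 0.1099² + 0.2088² + 0.2637² + 0.1209² = 0.020420 + 0.023654 + 0.012078 + 0.043597 + 0.069538 + 0.014617 = 0.183904
B_P3 = 1 / 0.183904 = 5.4376
Σp_P2ᵢ² = 0.5773² + 0.0955² + 0.2545² + 0.0045² + 0.0500² + 0.0182² = 0.333275 + 0.009120 + 0.064770 + 0.000020 + 0.002500 + 0.000331 = 0.410016
B_P2 = 1 / 0.410016 = 2.4389
Σp_P4ᵢ² = 0.0546² + 0.6303² + 0.0042² + 0.2731² + 0.0168² + 0.0210² = 0.002981 + 0.397278 + 0.000018 + 0.074584 + 0.000282 + 0.000441 = 0.475584
B_P4 = 1 / 0.475584 = 2.1027
Σp_P1ᵢ² = 0.0128² + 0.0213² + 0.0043² + 0.4553² + 0.3106² + 0.1957² = 0.000164 + 0.000454 + 0.000018 + 0.207298 + 0.096472 + 0.038298 = 0.342704
B_P1 = 1 / 0.342704 = 2.9180
Highest B → broadest niche (most generalist): population P3 (B = 5.44).

population P3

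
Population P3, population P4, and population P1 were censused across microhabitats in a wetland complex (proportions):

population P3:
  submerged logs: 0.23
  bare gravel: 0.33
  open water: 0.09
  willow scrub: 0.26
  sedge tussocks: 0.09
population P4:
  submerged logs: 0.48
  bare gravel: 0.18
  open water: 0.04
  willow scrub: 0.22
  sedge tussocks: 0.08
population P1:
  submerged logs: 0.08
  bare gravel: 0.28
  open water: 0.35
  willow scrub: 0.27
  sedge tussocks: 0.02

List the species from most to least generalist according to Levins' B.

Σp_P3ᵢ² = 0.23² + 0.33² + 0.09² + 0.26² + 0.09² = 0.0529 + 0.1089 + 0.0081 + 0.0676 + 0.0081 = 0.2456
B_P3 = 1 / 0.2456 = 4.0717
Σp_P4ᵢ² = 0.48² + 0.18² + 0.04² + 0.22² + 0.08² = 0.2304 + 0.0324 + 0.0016 + 0.0484 + 0.0064 = 0.3192
B_P4 = 1 / 0.3192 = 3.1328
Σp_P1ᵢ² = 0.08² + 0.28² + 0.35² + 0.27² + 0.02² = 0.0064 + 0.0784 + 0.1225 + 0.0729 + 0.0004 = 0.2806
B_P1 = 1 / 0.2806 = 3.5638
Ranking by B (broadest → narrowest): population P3 (4.07) > population P1 (3.56) > population P4 (3.13)

population P3 > population P1 > population P4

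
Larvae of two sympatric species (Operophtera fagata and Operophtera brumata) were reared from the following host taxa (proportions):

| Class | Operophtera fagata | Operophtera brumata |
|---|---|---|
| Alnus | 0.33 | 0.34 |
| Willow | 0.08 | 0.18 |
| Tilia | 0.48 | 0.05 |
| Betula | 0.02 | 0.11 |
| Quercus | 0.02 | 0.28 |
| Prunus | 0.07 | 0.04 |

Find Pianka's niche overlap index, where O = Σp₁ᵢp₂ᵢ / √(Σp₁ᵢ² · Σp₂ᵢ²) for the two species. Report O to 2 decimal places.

0.55

Σ p₁ᵢp₂ᵢ = 0.1122 + 0.0144 + 0.0240 + 0.0022 + 0.0056 + 0.0028 = 0.1612
Σp_1ᵢ² = 0.33² + 0.08² + 0.48² + 0.02² + 0.02² + 0.07² = 0.1089 + 0.0064 + 0.2304 + 0.0004 + 0.0004 + 0.0049 = 0.3514
Σp_2ᵢ² = 0.34² + 0.18² + 0.05² + 0.11² + 0.28² + 0.04² = 0.1156 + 0.0324 + 0.0025 + 0.0121 + 0.0784 + 0.0016 = 0.2426
O = 0.1612 / √(0.3514 × 0.2426) = 0.1612 / 0.29198 = 0.5521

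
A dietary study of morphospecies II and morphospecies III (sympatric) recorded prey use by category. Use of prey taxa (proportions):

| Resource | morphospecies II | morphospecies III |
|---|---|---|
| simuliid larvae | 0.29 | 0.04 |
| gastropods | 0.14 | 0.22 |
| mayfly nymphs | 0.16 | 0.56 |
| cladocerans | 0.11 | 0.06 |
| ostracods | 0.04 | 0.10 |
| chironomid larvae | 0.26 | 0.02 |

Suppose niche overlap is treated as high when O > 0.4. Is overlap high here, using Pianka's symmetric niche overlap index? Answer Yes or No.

Σ p₁ᵢp₂ᵢ = 0.0116 + 0.0308 + 0.0896 + 0.0066 + 0.0040 + 0.0052 = 0.1478
Σp_1ᵢ² = 0.29² + 0.14² + 0.16² + 0.11² + 0.04² + 0.26² = 0.0841 + 0.0196 + 0.0256 + 0.0121 + 0.0016 + 0.0676 = 0.2106
Σp_2ᵢ² = 0.04² + 0.22² + 0.56² + 0.06² + 0.10² + 0.02² = 0.0016 + 0.0484 + 0.3136 + 0.0036 + 0.0100 + 0.0004 = 0.3776
O = 0.1478 / √(0.2106 × 0.3776) = 0.1478 / 0.28200 = 0.5241
O = 0.5241 > 0.4 → Yes.

Yes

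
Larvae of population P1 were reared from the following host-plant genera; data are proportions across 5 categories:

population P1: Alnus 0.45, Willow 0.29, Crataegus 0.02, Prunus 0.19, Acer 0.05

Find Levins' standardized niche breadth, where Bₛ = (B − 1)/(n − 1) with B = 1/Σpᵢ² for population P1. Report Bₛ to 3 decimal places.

Σpᵢ² = 0.45² + 0.29² + 0.02² + 0.19² + 0.05² = 0.2025 + 0.0841 + 0.0004 + 0.0361 + 0.0025 = 0.3256
B = 1 / 0.3256 = 3.07125
Bₛ = (B − 1)/(n − 1) = (3.07125 − 1)/(5 − 1) = 2.07125/4 = 0.51781

0.518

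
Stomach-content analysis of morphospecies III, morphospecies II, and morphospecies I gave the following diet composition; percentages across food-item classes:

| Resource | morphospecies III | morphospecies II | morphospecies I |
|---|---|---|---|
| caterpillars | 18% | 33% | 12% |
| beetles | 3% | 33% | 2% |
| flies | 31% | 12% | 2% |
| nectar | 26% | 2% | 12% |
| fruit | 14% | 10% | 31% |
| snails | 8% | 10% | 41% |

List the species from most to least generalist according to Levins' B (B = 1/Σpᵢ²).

Convert percentages to proportions (divide by 100).
Σp_IIIᵢ² = 0.18² + 0.03² + 0.31² + 0.26² + 0.14² + 0.08² = 0.0324 + 0.0009 + 0.0961 + 0.0676 + 0.0196 + 0.0064 = 0.2230
B_III = 1 / 0.2230 = 4.4843
Σp_IIᵢ² = 0.33² + 0.33² + 0.12² + 0.02² + 0.10² + 0.10² = 0.1089 + 0.1089 + 0.0144 + 0.0004 + 0.0100 + 0.0100 = 0.2526
B_II = 1 / 0.2526 = 3.9588
Σp_Iᵢ² = 0.12² + 0.02² + 0.02² + 0.12² + 0.31² + 0.41² = 0.0144 + 0.0004 + 0.0004 + 0.0144 + 0.0961 + 0.1681 = 0.2938
B_I = 1 / 0.2938 = 3.4037
Ranking by B (broadest → narrowest): morphospecies III (4.48) > morphospecies II (3.96) > morphospecies I (3.40)

morphospecies III > morphospecies II > morphospecies I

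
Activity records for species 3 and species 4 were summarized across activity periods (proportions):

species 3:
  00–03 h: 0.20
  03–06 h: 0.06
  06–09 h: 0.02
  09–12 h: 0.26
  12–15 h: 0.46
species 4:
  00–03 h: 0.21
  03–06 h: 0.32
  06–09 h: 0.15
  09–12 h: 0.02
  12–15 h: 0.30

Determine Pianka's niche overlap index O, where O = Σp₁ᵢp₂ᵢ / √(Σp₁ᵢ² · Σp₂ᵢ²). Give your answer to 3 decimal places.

0.716

Σ p₁ᵢp₂ᵢ = 0.0420 + 0.0192 + 0.0030 + 0.0052 + 0.1380 = 0.2074
Σp_1ᵢ² = 0.20² + 0.06² + 0.02² + 0.26² + 0.46² = 0.0400 + 0.0036 + 0.0004 + 0.0676 + 0.2116 = 0.3232
Σp_2ᵢ² = 0.21² + 0.32² + 0.15² + 0.02² + 0.30² = 0.0441 + 0.1024 + 0.0225 + 0.0004 + 0.0900 = 0.2594
O = 0.2074 / √(0.3232 × 0.2594) = 0.2074 / 0.289548 = 0.71629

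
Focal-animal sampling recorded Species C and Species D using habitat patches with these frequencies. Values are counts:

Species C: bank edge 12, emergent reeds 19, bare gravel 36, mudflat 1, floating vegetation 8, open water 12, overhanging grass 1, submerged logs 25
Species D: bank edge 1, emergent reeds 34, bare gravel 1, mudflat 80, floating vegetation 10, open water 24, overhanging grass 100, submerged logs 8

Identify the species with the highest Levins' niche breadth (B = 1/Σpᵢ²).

Proportions for Species C (n=114): 12/114=0.1053, 19/114=0.1667, 36/114=0.3158, 1/114=0.0088, 8/114=0.0702, 12/114=0.1053, 1/114=0.0088, 25/114=0.2193
Proportions for Species D (n=258): 1/258=0.0039, 34/258=0.1318, 1/258=0.0039, 80/258=0.3101, 10/258=0.0388, 24/258=0.0930, 100/258=0.3876, 8/258=0.0310
Σp_Cᵢ² = 0.1053² + 0.1667² + 0.3158² + 0.0088² + 0.0702² + 0.1053² + 0.0088² + 0.2193² = 0.011088 + 0.027789 + 0.099730 + 0.000077 + 0.004928 + 0.011088 + 0.000077 + 0.048092 = 0.202869
B_C = 1 / 0.202869 = 4.9293
Σp_Dᵢ² = 0.0039² + 0.1318² + 0.0039² + 0.3101² + 0.0388² + 0.0930² + 0.3876² + 0.0310² = 0.000015 + 0.017371 + 0.000015 + 0.096162 + 0.001505 + 0.008649 + 0.150234 + 0.000961 = 0.274912
B_D = 1 / 0.274912 = 3.6375
Highest B → broadest niche (most generalist): Species C (B = 4.93).

Species C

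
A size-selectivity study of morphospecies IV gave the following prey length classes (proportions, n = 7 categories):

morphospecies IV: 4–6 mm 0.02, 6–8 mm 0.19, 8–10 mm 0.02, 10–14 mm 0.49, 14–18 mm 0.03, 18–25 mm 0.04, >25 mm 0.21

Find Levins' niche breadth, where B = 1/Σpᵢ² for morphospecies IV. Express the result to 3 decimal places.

3.090

Σpᵢ² = 0.02² + 0.19² + 0.02² + 0.49² + 0.03² + 0.04² + 0.21² = 0.0004 + 0.0361 + 0.0004 + 0.2401 + 0.0009 + 0.0016 + 0.0441 = 0.3236
B = 1 / 0.3236 = 3.09023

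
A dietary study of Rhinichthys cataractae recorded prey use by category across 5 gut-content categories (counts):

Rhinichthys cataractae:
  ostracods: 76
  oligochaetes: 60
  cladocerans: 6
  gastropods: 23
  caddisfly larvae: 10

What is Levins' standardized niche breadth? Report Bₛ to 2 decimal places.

0.51

Proportions for Rhinichthys cataractae (n=175): 76/175=0.4343, 60/175=0.3429, 6/175=0.0343, 23/175=0.1314, 10/175=0.0571
Σpᵢ² = 0.4343² + 0.3429² + 0.0343² + 0.1314² + 0.0571² = 0.188616 + 0.117580 + 0.001176 + 0.017266 + 0.003260 = 0.327898
B = 1 / 0.327898 = 3.0497
Bₛ = (B − 1)/(n − 1) = (3.0497 − 1)/(5 − 1) = 2.0497/4 = 0.5124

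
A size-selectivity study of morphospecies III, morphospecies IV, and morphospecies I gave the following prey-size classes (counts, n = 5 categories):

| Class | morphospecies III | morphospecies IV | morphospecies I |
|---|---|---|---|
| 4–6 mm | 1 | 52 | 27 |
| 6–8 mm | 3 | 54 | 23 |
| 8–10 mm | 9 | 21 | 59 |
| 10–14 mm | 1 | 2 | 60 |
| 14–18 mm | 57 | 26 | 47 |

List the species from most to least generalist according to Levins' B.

morphospecies I > morphospecies IV > morphospecies III

Proportions for morphospecies III (n=71): 1/71=0.0141, 3/71=0.0423, 9/71=0.1268, 1/71=0.0141, 57/71=0.8028
Proportions for morphospecies IV (n=155): 52/155=0.3355, 54/155=0.3484, 21/155=0.1355, 2/155=0.0129, 26/155=0.1677
Proportions for morphospecies I (n=216): 27/216=0.1250, 23/216=0.1065, 59/216=0.2731, 60/216=0.2778, 47/216=0.2176
Σp_IIIᵢ² = 0.0141² + 0.0423² + 0.1268² + 0.0141² + 0.8028² = 0.000199 + 0.001789 + 0.016078 + 0.000199 + 0.644488 = 0.662753
B_III = 1 / 0.662753 = 1.5089
Σp_IVᵢ² = 0.3355² + 0.3484² + 0.1355² + 0.0129² + 0.1677² = 0.112560 + 0.121383 + 0.018360 + 0.000166 + 0.028123 = 0.280592
B_IV = 1 / 0.280592 = 3.5639
Σp_Iᵢ² = 0.1250² + 0.1065² + 0.2731² + 0.2778² + 0.2176² = 0.015625 + 0.011342 + 0.074584 + 0.077173 + 0.047350 = 0.226074
B_I = 1 / 0.226074 = 4.4233
Ranking by B (broadest → narrowest): morphospecies I (4.42) > morphospecies IV (3.56) > morphospecies III (1.51)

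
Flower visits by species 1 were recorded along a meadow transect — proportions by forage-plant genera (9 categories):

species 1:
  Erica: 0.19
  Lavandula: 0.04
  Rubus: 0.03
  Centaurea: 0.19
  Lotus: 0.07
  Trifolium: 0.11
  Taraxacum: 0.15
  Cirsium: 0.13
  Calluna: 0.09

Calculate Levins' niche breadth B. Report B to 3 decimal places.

Σpᵢ² = 0.19² + 0.04² + 0.03² + 0.19² + 0.07² + 0.11² + 0.15² + 0.13² + 0.09² = 0.0361 + 0.0016 + 0.0009 + 0.0361 + 0.0049 + 0.0121 + 0.0225 + 0.0169 + 0.0081 = 0.1392
B = 1 / 0.1392 = 7.18391

7.184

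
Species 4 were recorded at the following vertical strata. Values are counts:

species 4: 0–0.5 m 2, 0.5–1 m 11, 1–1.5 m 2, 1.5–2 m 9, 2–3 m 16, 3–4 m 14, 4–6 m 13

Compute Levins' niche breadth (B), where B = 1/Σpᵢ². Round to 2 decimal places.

Proportions for species 4 (n=67): 2/67=0.0299, 11/67=0.1642, 2/67=0.0299, 9/67=0.1343, 16/67=0.2388, 14/67=0.2090, 13/67=0.1940
Σpᵢ² = 0.0299² + 0.1642² + 0.0299² + 0.1343² + 0.2388² + 0.2090² + 0.1940² = 0.000894 + 0.026962 + 0.000894 + 0.018036 + 0.057025 + 0.043681 + 0.037636 = 0.185128
B = 1 / 0.185128 = 5.4017

5.40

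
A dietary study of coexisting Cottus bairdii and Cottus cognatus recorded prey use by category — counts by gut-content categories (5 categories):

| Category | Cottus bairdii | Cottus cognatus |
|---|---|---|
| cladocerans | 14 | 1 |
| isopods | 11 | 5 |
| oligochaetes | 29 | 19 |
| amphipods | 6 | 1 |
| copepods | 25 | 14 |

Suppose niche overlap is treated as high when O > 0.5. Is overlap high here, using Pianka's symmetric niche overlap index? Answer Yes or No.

Proportions for Cottus bairdii (n=85): 14/85=0.1647, 11/85=0.1294, 29/85=0.3412, 6/85=0.0706, 25/85=0.2941
Proportions for Cottus cognatus (n=40): 1/40=0.0250, 5/40=0.1250, 19/40=0.4750, 1/40=0.0250, 14/40=0.3500
Σ p₁ᵢp₂ᵢ = 0.004118 + 0.016175 + 0.162070 + 0.001765 + 0.102935 = 0.287063
Σp_1ᵢ² = 0.1647² + 0.1294² + 0.3412² + 0.0706² + 0.2941² = 0.027126 + 0.016744 + 0.116417 + 0.004984 + 0.086495 = 0.251766
Σp_2ᵢ² = 0.0250² + 0.1250² + 0.4750² + 0.0250² + 0.3500² = 0.000625 + 0.015625 + 0.225625 + 0.000625 + 0.122500 = 0.365000
O = 0.287063 / √(0.251766 × 0.365000) = 0.287063 / 0.3031412 = 0.9470
O = 0.9470 > 0.5 → Yes.

Yes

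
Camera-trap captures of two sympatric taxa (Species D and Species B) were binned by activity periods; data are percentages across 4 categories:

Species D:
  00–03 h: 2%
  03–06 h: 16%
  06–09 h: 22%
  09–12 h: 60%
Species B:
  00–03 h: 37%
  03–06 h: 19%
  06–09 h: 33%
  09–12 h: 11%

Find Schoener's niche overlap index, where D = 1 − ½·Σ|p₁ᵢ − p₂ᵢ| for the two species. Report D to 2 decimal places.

0.51

Convert percentages to proportions (divide by 100).
Σ|p₁ᵢ − p₂ᵢ| = 0.35 + 0.03 + 0.11 + 0.49 = 0.98
D = 1 − ½ × 0.98 = 1 − 0.490 = 0.5100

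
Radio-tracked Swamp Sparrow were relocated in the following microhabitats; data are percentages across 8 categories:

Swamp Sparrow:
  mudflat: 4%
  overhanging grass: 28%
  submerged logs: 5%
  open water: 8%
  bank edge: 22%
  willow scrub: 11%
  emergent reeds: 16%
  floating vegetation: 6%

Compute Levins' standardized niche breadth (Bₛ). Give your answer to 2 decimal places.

0.66

Convert percentages to proportions (divide by 100).
Σpᵢ² = 0.04² + 0.28² + 0.05² + 0.08² + 0.22² + 0.11² + 0.16² + 0.06² = 0.0016 + 0.0784 + 0.0025 + 0.0064 + 0.0484 + 0.0121 + 0.0256 + 0.0036 = 0.1786
B = 1 / 0.1786 = 5.5991
Bₛ = (B − 1)/(n − 1) = (5.5991 − 1)/(8 − 1) = 4.5991/7 = 0.6570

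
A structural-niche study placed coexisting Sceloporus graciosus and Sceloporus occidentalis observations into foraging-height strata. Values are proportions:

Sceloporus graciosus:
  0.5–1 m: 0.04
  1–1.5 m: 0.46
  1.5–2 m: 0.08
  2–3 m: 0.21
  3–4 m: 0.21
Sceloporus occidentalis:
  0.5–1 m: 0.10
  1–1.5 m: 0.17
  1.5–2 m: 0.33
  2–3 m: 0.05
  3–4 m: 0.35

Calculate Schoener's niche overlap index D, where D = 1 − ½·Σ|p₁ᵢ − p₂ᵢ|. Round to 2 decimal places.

0.55

Σ|p₁ᵢ − p₂ᵢ| = 0.06 + 0.29 + 0.25 + 0.16 + 0.14 = 0.90
D = 1 − ½ × 0.90 = 1 − 0.450 = 0.5500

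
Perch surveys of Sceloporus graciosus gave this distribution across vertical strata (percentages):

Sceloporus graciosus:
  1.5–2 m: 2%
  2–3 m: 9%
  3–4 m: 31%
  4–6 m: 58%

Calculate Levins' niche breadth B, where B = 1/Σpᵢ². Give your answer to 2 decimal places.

2.27

Convert percentages to proportions (divide by 100).
Σpᵢ² = 0.02² + 0.09² + 0.31² + 0.58² = 0.0004 + 0.0081 + 0.0961 + 0.3364 = 0.4410
B = 1 / 0.4410 = 2.2676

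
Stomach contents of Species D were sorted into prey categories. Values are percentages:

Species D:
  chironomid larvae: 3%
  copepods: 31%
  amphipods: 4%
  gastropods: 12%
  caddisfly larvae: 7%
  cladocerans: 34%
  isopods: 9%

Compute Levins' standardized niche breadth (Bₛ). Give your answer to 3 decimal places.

0.523

Convert percentages to proportions (divide by 100).
Σpᵢ² = 0.03² + 0.31² + 0.04² + 0.12² + 0.07² + 0.34² + 0.09² = 0.0009 + 0.0961 + 0.0016 + 0.0144 + 0.0049 + 0.1156 + 0.0081 = 0.2416
B = 1 / 0.2416 = 4.13907
Bₛ = (B − 1)/(n − 1) = (4.13907 − 1)/(7 − 1) = 3.13907/6 = 0.52318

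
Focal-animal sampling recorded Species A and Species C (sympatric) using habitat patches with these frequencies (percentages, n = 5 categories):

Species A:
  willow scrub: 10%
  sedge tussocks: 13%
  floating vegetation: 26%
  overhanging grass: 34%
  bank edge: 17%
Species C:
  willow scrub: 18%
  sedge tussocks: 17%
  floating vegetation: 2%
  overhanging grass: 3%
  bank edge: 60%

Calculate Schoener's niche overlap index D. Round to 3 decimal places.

Convert percentages to proportions (divide by 100).
Σ|p₁ᵢ − p₂ᵢ| = 0.08 + 0.04 + 0.24 + 0.31 + 0.43 = 1.10
D = 1 − ½ × 1.10 = 1 − 0.550 = 0.45000

0.450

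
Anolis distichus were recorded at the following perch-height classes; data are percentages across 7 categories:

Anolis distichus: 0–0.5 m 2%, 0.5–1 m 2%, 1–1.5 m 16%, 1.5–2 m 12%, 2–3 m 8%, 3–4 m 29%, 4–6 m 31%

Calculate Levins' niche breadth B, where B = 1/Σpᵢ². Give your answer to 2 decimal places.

Convert percentages to proportions (divide by 100).
Σpᵢ² = 0.02² + 0.02² + 0.16² + 0.12² + 0.08² + 0.29² + 0.31² = 0.0004 + 0.0004 + 0.0256 + 0.0144 + 0.0064 + 0.0841 + 0.0961 = 0.2274
B = 1 / 0.2274 = 4.3975

4.40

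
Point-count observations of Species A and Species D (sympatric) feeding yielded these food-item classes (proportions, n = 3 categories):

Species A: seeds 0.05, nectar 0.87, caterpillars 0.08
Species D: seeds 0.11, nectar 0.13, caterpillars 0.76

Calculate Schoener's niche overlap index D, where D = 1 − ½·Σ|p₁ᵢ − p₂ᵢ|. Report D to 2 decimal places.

Σ|p₁ᵢ − p₂ᵢ| = 0.06 + 0.74 + 0.68 = 1.48
D = 1 − ½ × 1.48 = 1 − 0.740 = 0.2600

0.26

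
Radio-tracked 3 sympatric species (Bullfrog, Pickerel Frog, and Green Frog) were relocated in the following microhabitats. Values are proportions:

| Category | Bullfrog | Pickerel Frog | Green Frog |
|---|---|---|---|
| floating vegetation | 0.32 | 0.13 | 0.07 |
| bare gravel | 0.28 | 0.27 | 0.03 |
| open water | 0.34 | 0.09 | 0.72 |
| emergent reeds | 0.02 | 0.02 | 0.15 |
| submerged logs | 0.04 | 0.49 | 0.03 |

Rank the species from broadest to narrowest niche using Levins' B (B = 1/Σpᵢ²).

Σp_Bullᵢ² = 0.32² + 0.28² + 0.34² + 0.02² + 0.04² = 0.1024 + 0.0784 + 0.1156 + 0.0004 + 0.0016 = 0.2984
B_Bull = 1 / 0.2984 = 3.3512
Σp_Pickᵢ² = 0.13² + 0.27² + 0.09² + 0.02² + 0.49² = 0.0169 + 0.0729 + 0.0081 + 0.0004 + 0.2401 = 0.3384
B_Pick = 1 / 0.3384 = 2.9551
Σp_Greeᵢ² = 0.07² + 0.03² + 0.72² + 0.15² + 0.03² = 0.0049 + 0.0009 + 0.5184 + 0.0225 + 0.0009 = 0.5476
B_Gree = 1 / 0.5476 = 1.8262
Ranking by B (broadest → narrowest): Bullfrog (3.35) > Pickerel Frog (2.96) > Green Frog (1.83)

Bullfrog > Pickerel Frog > Green Frog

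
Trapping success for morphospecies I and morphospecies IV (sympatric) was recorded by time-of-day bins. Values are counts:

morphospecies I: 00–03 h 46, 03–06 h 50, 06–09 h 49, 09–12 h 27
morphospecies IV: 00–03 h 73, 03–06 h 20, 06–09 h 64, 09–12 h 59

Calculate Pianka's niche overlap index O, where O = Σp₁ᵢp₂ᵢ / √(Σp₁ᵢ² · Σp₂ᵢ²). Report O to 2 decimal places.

0.90

Proportions for morphospecies I (n=172): 46/172=0.2674, 50/172=0.2907, 49/172=0.2849, 27/172=0.1570
Proportions for morphospecies IV (n=216): 73/216=0.3380, 20/216=0.0926, 64/216=0.2963, 59/216=0.2731
Σ p₁ᵢp₂ᵢ = 0.090381 + 0.026919 + 0.084416 + 0.042877 = 0.244593
Σp_1ᵢ² = 0.2674² + 0.2907² + 0.2849² + 0.1570² = 0.071503 + 0.084506 + 0.081168 + 0.024649 = 0.261826
Σp_2ᵢ² = 0.3380² + 0.0926² + 0.2963² + 0.2731² = 0.114244 + 0.008575 + 0.087794 + 0.074584 = 0.285197
O = 0.244593 / √(0.261826 × 0.285197) = 0.244593 / 0.2732618 = 0.8951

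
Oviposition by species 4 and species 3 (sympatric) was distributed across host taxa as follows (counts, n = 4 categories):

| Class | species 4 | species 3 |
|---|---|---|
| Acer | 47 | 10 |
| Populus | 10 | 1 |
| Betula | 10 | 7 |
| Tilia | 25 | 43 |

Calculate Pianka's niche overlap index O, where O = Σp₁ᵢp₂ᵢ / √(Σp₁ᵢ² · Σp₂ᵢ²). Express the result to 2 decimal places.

Proportions for species 4 (n=92): 47/92=0.5109, 10/92=0.1087, 10/92=0.1087, 25/92=0.2717
Proportions for species 3 (n=61): 10/61=0.1639, 1/61=0.0164, 7/61=0.1148, 43/61=0.7049
Σ p₁ᵢp₂ᵢ = 0.083737 + 0.001783 + 0.012479 + 0.191521 = 0.289520
Σp_1ᵢ² = 0.5109² + 0.1087² + 0.1087² + 0.2717² = 0.261019 + 0.011816 + 0.011816 + 0.073821 = 0.358472
Σp_2ᵢ² = 0.1639² + 0.0164² + 0.1148² + 0.7049² = 0.026863 + 0.000269 + 0.013179 + 0.496884 = 0.537195
O = 0.289520 / √(0.358472 × 0.537195) = 0.289520 / 0.4388273 = 0.6598

0.66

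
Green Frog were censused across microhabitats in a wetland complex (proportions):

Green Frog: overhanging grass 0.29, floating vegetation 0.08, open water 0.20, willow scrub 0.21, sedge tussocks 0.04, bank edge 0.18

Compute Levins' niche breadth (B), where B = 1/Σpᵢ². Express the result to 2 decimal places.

4.79

Σpᵢ² = 0.29² + 0.08² + 0.20² + 0.21² + 0.04² + 0.18² = 0.0841 + 0.0064 + 0.0400 + 0.0441 + 0.0016 + 0.0324 = 0.2086
B = 1 / 0.2086 = 4.7939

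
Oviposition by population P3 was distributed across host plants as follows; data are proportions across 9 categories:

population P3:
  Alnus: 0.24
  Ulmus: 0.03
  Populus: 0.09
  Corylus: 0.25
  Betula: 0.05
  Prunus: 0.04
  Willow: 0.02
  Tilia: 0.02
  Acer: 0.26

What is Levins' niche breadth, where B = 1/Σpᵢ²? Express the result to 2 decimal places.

4.96

Σpᵢ² = 0.24² + 0.03² + 0.09² + 0.25² + 0.05² + 0.04² + 0.02² + 0.02² + 0.26² = 0.0576 + 0.0009 + 0.0081 + 0.0625 + 0.0025 + 0.0016 + 0.0004 + 0.0004 + 0.0676 = 0.2016
B = 1 / 0.2016 = 4.9603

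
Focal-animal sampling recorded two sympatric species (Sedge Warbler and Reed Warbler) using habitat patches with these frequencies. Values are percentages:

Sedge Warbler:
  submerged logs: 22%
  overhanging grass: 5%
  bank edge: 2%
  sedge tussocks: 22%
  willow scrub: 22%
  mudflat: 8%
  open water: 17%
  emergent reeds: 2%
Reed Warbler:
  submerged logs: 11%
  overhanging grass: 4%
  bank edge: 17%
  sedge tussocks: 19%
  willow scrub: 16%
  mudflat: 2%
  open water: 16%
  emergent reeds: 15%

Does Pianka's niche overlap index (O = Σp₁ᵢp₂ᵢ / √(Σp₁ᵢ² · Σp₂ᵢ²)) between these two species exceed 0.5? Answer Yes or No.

Yes

Convert percentages to proportions (divide by 100).
Σ p₁ᵢp₂ᵢ = 0.0242 + 0.0020 + 0.0034 + 0.0418 + 0.0352 + 0.0016 + 0.0272 + 0.0030 = 0.1384
Σp_1ᵢ² = 0.22² + 0.05² + 0.02² + 0.22² + 0.22² + 0.08² + 0.17² + 0.02² = 0.0484 + 0.0025 + 0.0004 + 0.0484 + 0.0484 + 0.0064 + 0.0289 + 0.0004 = 0.1838
Σp_2ᵢ² = 0.11² + 0.04² + 0.17² + 0.19² + 0.16² + 0.02² + 0.16² + 0.15² = 0.0121 + 0.0016 + 0.0289 + 0.0361 + 0.0256 + 0.0004 + 0.0256 + 0.0225 = 0.1528
O = 0.1384 / √(0.1838 × 0.1528) = 0.1384 / 0.16758 = 0.8259
O = 0.8259 > 0.5 → Yes.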